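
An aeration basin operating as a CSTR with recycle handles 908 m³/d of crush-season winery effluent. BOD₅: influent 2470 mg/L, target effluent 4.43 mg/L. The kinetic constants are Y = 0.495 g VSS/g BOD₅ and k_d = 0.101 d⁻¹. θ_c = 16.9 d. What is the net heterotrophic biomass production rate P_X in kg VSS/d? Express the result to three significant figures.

P_X ≈ 409 kg VSS/d

Y_obs = Y / (1 + k_d θ_c) = 0.495 / (1 + 0.101 × 16.9) = 0.495 / 2.707 = 0.1829.
Substrate removed = Q·(S₀ − S) = 908 m³/d × (2470 − 4.43) g/m³ = 2.24×10^6 g/d = 2239 kg/d.
Net biomass production P_X = Y_obs × Q·(S₀ − S) = 0.1829 × 2239 = 409.4 kg VSS/d.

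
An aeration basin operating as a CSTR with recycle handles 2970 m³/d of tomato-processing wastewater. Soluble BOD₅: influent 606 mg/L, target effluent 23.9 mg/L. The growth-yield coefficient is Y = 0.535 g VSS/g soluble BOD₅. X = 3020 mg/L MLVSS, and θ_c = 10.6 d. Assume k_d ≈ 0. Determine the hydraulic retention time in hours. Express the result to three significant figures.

τ ≈ 26.2 h

V·X = Y·Q·ΔS·θ_c gives V = 0.535 × 2970 × (606 − 23.9) × 10.6 / 3020 = 3246 m³.
Hydraulic retention time τ = V/Q = 3246 / 2970 = 1.093 d = 26.23 h.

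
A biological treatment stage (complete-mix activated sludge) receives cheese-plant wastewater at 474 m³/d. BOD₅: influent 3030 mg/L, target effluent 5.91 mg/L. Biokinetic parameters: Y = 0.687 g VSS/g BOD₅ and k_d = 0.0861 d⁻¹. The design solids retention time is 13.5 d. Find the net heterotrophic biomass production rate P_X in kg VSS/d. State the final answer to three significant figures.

P_X ≈ 455 kg VSS/d

Observed yield with endogenous decay: Y_obs = Y / (1 + k_d·θ_c) = 0.687 / (1 + 0.0861 × 13.5) = 0.687 / 2.162 = 0.3177 g VSS/g BOD₅.
Q·(S₀ − S) = 474 × (3030 − 5.91) × 10⁻³ = 1433 kg/d removed.
Net biomass production P_X = Y_obs × Q·(S₀ − S) = 0.3177 × 1433 = 455.4 kg VSS/d.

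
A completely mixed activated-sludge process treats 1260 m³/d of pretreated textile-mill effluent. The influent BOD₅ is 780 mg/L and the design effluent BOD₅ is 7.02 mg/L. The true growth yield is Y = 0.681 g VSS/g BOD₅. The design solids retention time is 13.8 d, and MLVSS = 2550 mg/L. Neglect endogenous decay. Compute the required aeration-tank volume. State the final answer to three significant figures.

With k_d = 0 the design equation reduces to V = Y Q (S₀−S) θ_c / X = 0.681 × 1260 × (780 − 7.02) × 13.8 / 2550 = 3589 m³.

V ≈ 3590 m³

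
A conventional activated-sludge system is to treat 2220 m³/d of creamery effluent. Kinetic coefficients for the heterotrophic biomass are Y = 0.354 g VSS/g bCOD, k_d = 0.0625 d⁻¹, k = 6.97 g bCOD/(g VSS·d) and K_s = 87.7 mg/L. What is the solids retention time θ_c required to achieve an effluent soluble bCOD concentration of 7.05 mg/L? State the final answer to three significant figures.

At the target effluent, Y k S/(K_s+S) = 0.354×6.97×7.05/94.75 = 0.1836 d⁻¹.
Then 1/θ_c = μ − k_d = 0.1836 − 0.0625 = 0.1211 d⁻¹, giving θ_c = 8.258 d.

θ_c ≈ 8.26 d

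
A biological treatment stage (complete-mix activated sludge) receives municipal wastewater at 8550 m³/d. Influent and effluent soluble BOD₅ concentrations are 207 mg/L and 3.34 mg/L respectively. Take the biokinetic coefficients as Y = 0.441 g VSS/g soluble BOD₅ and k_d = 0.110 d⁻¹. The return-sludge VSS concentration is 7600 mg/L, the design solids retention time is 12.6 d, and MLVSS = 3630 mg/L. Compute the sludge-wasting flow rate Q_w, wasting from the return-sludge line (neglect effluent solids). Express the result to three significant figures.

Steady-state biomass mass balance: V·X·(1 + k_d·θ_c) = Y·Q·(S₀ − S)·θ_c, so V = 0.441 × 8550 × (207 − 3.34) × 12.6 / [3630 × (1 + 0.110 × 12.6)] = 9.68×10^6 / 8661 = 1117 m³.
θ_c = V·X/(Q_w·X_r) when wasting from the recycle, so Q_w = V·X/(θ_c·X_r) = 1117 × 3630 / (12.6 × 7600) = 42.35 m³/d.

Q_w ≈ 42.3 m³/d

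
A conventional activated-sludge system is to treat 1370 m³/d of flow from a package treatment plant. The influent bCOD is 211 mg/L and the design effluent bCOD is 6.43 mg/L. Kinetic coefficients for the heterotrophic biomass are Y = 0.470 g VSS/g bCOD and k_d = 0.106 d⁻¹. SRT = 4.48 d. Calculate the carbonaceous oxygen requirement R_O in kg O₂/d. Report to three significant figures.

R_O ≈ 153 kg O₂/d

Observed yield with endogenous decay: Y_obs = Y / (1 + k_d·θ_c) = 0.470 / (1 + 0.106 × 4.48) = 0.470 / 1.475 = 0.3187 g VSS/g bCOD.
Mass of bCOD removed per day: Q(S₀ − S) = 1370 × 204.6 g/m³ = 280.3 kg/d.
Net sludge production P_X = 0.3187 × 280.3 = 89.31 kg VSS/d.
R_O = Q·ΔS − 1.42 P_X = 280.3 − 126.8 = 153.4 kg O₂/d.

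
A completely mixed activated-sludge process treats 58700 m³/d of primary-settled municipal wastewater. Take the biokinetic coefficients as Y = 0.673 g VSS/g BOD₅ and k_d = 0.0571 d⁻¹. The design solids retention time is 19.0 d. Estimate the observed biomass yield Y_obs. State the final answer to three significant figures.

Y_obs = Y / (1 + k_d θ_c) = 0.673 / (1 + 0.0571 × 19.0) = 0.673 / 2.085 = 0.3228.

Y_obs ≈ 0.323 g VSS/g BOD₅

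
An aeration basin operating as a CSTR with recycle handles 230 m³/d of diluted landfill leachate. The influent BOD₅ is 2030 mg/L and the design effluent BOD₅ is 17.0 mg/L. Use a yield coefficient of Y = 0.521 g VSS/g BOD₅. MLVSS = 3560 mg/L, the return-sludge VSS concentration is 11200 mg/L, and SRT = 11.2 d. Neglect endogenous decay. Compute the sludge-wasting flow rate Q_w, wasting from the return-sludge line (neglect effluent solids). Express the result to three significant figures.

Q_w ≈ 21.5 m³/d

V·X = Y·Q·ΔS·θ_c gives V = 0.521 × 230 × (2030 − 17.0) × 11.2 / 3560 = 758.9 m³.
θ_c = V·X/(Q_w·X_r) when wasting from the recycle, so Q_w = V·X/(θ_c·X_r) = 758.9 × 3560 / (11.2 × 11200) = 21.54 m³/d.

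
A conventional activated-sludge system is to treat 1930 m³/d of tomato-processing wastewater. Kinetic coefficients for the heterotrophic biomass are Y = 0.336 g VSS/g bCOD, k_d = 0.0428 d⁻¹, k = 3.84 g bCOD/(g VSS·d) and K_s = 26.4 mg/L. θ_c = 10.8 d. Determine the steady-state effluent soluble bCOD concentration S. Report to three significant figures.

S ≈ 3.10 mg/L

For a completely mixed reactor with recycle the Lawrence–McCarty relation gives S = K_s·(1 + k_d·θ_c) / [θ_c·(Y·k − k_d) − 1] = 26.4 × (1 + 0.0428 × 10.8) / [10.8 × (0.336 × 3.84 − 0.0428) − 1] = 38.60 / 12.47 = 3.095 mg/L.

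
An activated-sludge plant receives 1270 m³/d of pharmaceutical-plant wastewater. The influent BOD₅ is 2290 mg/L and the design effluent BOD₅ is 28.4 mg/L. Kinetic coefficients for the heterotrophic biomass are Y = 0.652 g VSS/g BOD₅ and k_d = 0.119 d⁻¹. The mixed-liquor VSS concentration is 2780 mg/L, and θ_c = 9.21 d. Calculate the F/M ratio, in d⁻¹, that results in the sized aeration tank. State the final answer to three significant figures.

From the SRT design equation V = Y Q (S₀−S) θ_c / [X (1 + k_d θ_c)] = 0.652 × 1270 × (2290 − 28.4) × 9.21 / [2780 × (1 + 0.119 × 9.21)] = 1.72×10^7 / 5827 = 2960 m³.
F/M = Q·S₀ / (V·X) = 1270 × 2290 / (2960 × 2780) = 0.3534 g BOD₅·(g VSS·d)⁻¹.

F/M ≈ 0.353 d⁻¹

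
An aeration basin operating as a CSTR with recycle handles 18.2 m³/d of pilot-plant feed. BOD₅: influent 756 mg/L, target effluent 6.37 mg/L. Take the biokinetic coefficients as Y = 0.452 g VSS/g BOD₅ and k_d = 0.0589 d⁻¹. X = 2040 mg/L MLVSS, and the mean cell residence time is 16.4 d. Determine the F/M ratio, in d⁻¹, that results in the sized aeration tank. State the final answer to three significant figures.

F/M ≈ 0.267 d⁻¹

From the SRT design equation V = Y Q (S₀−S) θ_c / [X (1 + k_d θ_c)] = 0.452 × 18.2 × (756 − 6.37) × 16.4 / [2040 × (1 + 0.0589 × 16.4)] = 1.01×10^5 / 4011 = 25.22 m³.
F/M = applied load / biomass = Q·S₀/(V·X) = 18.2 × 756 / (25.22 × 2040) = 0.2675 d⁻¹.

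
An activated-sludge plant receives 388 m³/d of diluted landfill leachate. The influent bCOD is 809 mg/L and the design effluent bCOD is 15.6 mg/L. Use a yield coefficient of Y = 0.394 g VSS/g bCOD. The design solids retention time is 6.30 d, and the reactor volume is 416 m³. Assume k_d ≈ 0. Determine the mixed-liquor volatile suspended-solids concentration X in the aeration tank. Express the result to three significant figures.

Without decay, X = Y Q (S₀−S) θ_c / V = 0.394 × 388 × (809 − 15.6) × 6.30 / 416 = 1837 mg/L.

X ≈ 1840 mg/L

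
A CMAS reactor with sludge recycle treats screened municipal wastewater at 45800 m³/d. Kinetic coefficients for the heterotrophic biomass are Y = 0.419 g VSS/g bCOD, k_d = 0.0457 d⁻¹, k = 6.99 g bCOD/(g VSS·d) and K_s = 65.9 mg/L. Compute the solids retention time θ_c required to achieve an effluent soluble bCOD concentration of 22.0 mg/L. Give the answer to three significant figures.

θ_c ≈ 1.45 d

At the target effluent, Y k S/(K_s+S) = 0.419×6.99×22.0/87.90 = 0.7330 d⁻¹.
θ_c = 1/(μ − k_d) = 1/(0.7330 − 0.0457) = 1/0.6873 = 1.455 d.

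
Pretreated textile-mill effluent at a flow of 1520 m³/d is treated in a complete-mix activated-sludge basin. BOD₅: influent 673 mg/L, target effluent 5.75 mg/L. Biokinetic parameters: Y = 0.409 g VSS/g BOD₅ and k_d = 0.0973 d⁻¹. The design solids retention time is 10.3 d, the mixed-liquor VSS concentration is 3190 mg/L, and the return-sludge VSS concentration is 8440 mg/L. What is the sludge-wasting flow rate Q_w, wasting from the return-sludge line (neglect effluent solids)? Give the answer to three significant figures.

Q_w ≈ 24.5 m³/d

Rearranging the biomass balance for a CMAS with decay, V = Y·Q·ΔS·θ_c / [X·(1+k_d θ_c)] = 0.409 × 1520 × (673 − 5.75) × 10.3 / [3190 × (1 + 0.0973 × 10.3)] = 4.27×10^6 / 6387 = 669.0 m³.
θ_c = V·X/(Q_w·X_r) when wasting from the recycle, so Q_w = V·X/(θ_c·X_r) = 669.0 × 3190 / (10.3 × 8440) = 24.55 m³/d.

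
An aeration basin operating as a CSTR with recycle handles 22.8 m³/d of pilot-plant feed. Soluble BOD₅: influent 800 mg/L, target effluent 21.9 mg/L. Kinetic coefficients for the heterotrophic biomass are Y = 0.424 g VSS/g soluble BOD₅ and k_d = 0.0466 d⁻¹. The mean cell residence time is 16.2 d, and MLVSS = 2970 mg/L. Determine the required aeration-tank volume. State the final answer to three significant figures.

V ≈ 23.4 m³

From the SRT design equation V = Y Q (S₀−S) θ_c / [X (1 + k_d θ_c)] = 0.424 × 22.8 × (800 − 21.9) × 16.2 / [2970 × (1 + 0.0466 × 16.2)] = 1.22×10^5 / 5212 = 23.38 m³.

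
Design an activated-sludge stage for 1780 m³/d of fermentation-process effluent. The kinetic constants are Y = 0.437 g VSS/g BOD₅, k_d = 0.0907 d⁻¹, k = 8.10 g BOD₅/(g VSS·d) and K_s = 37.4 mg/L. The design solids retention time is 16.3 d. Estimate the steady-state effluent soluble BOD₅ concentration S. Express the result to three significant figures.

From the Monod/SRT balance for a CMAS, S = K_s·(1+k_d θ_c)/[θ_c·(Y k − k_d) − 1] = 37.4 × (1 + 0.0907 × 16.3) / [16.3 × (0.437 × 8.10 − 0.0907) − 1] = 92.69 / 55.22 = 1.679 mg/L.

S ≈ 1.68 mg/L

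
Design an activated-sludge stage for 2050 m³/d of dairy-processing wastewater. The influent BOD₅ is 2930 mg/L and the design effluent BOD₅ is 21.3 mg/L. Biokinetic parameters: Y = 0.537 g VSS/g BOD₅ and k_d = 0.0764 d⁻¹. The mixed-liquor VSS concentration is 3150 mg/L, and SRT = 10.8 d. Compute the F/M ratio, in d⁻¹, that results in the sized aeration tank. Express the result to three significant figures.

F/M ≈ 0.317 d⁻¹

From the SRT design equation V = Y Q (S₀−S) θ_c / [X (1 + k_d θ_c)] = 0.537 × 2050 × (2930 − 21.3) × 10.8 / [3150 × (1 + 0.0764 × 10.8)] = 3.46×10^7 / 5749 = 6015 m³.
Food-to-microorganism ratio F/M = Q S₀ / (V X) = 2050 × 2930 / (6015 × 3150) = 0.3170 d⁻¹.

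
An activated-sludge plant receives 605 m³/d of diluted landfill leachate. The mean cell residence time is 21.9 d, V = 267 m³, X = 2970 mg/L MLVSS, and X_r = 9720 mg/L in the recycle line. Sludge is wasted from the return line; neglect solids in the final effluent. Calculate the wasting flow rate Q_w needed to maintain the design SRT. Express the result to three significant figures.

Q_w ≈ 3.73 m³/d

Wasting from the return line (neglecting effluent solids): Q_w = V·X / (θ_c·X_r) = 267.0 × 2970 / (21.9 × 9720) = 3.725 m³/d.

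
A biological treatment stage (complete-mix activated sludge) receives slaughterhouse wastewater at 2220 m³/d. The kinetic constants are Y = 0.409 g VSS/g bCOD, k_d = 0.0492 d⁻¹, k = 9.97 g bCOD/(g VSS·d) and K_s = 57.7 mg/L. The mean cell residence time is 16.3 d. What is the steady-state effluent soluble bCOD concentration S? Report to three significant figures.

S ≈ 1.61 mg/L

For a completely mixed reactor with recycle the Lawrence–McCarty relation gives S = K_s·(1 + k_d·θ_c) / [θ_c·(Y·k − k_d) − 1] = 57.7 × (1 + 0.0492 × 16.3) / [16.3 × (0.409 × 9.97 − 0.0492) − 1] = 104.0 / 64.67 = 1.608 mg/L.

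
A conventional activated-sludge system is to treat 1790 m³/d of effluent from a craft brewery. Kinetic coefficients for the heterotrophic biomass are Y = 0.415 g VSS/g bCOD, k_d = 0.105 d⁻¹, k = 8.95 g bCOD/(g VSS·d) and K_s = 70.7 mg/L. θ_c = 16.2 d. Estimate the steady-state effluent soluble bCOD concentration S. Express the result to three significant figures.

Effluent substrate depends only on kinetics and SRT: S = K_s(1 + k_d θ_c) / [θ_c(Yk − k_d) − 1] = 70.7 × (1 + 0.105 × 16.2) / [16.2 × (0.415 × 8.95 − 0.105) − 1] = 191.0 / 57.47 = 3.323 mg/L.

S ≈ 3.32 mg/L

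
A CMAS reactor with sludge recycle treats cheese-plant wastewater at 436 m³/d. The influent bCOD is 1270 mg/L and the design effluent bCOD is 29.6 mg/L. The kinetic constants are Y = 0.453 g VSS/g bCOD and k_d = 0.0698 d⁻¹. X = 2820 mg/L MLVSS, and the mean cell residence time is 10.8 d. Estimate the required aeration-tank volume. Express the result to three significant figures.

Steady-state biomass mass balance: V·X·(1 + k_d·θ_c) = Y·Q·(S₀ − S)·θ_c, so V = 0.453 × 436 × (1270 − 29.6) × 10.8 / [2820 × (1 + 0.0698 × 10.8)] = 2.65×10^6 / 4946 = 535.0 m³.

V ≈ 535 m³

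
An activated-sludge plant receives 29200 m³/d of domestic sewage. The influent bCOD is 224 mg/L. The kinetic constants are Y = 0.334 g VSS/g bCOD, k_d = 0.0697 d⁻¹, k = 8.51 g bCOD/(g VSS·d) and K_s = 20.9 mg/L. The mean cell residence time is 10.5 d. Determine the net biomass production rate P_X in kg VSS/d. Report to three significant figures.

P_X ≈ 1250 kg VSS/d

For a completely mixed reactor with recycle the Lawrence–McCarty relation gives S = K_s·(1 + k_d·θ_c) / [θ_c·(Y·k − k_d) − 1] = 20.9 × (1 + 0.0697 × 10.5) / [10.5 × (0.334 × 8.51 − 0.0697) − 1] = 36.20 / 28.11 = 1.288 mg/L.
Correct the yield for decay: Y_obs = Y/(1 + k_d θ_c) = 0.334 / (1 + 0.0697 × 10.5) = 0.334 / 1.732 = 0.1929.
ΔS = 224 − 1.29 = 222.7 mg/L, so the substrate removal rate is 29200 × 222.7/1000 = 6503 kg bCOD/d.
So the net sludge growth is P_X = 0.1929 × 6503 = 1254 kg VSS/d.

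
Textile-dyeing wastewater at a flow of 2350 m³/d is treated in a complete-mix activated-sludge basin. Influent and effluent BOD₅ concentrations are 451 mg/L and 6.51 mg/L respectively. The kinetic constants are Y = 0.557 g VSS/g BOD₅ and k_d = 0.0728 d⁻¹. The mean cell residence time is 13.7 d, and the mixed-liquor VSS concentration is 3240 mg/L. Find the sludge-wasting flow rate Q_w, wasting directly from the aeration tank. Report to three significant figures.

Q_w ≈ 89.9 m³/d

Rearranging the biomass balance for a CMAS with decay, V = Y·Q·ΔS·θ_c / [X·(1+k_d θ_c)] = 0.557 × 2350 × (451 − 6.51) × 13.7 / [3240 × (1 + 0.0728 × 13.7)] = 7.97×10^6 / 6471 = 1232 m³.
With mixed-liquor wasting, θ_c = V/Q_w, so Q_w = V/θ_c = 1232/13.7 = 89.90 m³/d.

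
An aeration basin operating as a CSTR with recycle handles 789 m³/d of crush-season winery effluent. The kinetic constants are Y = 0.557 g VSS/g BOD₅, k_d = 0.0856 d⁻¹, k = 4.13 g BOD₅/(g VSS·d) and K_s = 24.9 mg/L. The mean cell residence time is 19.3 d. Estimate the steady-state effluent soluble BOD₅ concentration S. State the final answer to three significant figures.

S ≈ 1.58 mg/L

From the Monod/SRT balance for a CMAS, S = K_s·(1+k_d θ_c)/[θ_c·(Y k − k_d) − 1] = 24.9 × (1 + 0.0856 × 19.3) / [19.3 × (0.557 × 4.13 − 0.0856) − 1] = 66.04 / 41.75 = 1.582 mg/L.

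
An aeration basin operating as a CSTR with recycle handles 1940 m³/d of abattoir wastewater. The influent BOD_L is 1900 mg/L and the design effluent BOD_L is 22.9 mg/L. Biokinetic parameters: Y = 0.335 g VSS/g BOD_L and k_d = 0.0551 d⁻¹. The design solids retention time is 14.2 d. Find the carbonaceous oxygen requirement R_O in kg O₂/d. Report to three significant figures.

R_O ≈ 2670 kg O₂/d

Observed yield with endogenous decay: Y_obs = Y / (1 + k_d·θ_c) = 0.335 / (1 + 0.0551 × 14.2) = 0.335 / 1.782 = 0.1879 g VSS/g BOD_L.
Mass of BOD_L removed per day: Q(S₀ − S) = 1940 × 1877 g/m³ = 3642 kg/d.
Net sludge production P_X = 0.1879 × 3642 = 684.4 kg VSS/d.
R_O = Q·(S₀ − S) − 1.42·P_X = 3642 − 1.42 × 684.4 = 2670 kg O₂/d.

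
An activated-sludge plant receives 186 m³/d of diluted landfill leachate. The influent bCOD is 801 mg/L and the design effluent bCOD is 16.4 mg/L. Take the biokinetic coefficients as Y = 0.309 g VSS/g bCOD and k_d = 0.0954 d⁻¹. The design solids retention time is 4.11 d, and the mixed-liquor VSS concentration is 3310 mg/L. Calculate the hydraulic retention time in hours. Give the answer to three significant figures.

τ ≈ 5.19 h

From the SRT design equation V = Y Q (S₀−S) θ_c / [X (1 + k_d θ_c)] = 0.309 × 186 × (801 − 16.4) × 4.11 / [3310 × (1 + 0.0954 × 4.11)] = 1.85×10^5 / 4608 = 40.22 m³.
Hydraulic retention time τ = V/Q = 40.22 / 186 = 0.2162 d = 5.190 h.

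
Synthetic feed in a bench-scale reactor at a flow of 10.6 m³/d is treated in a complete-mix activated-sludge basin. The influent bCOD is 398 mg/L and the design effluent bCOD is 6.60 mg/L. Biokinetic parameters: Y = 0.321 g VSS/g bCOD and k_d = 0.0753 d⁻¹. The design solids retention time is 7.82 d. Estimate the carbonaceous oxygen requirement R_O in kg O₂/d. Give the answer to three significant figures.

Observed yield with endogenous decay: Y_obs = Y / (1 + k_d·θ_c) = 0.321 / (1 + 0.0753 × 7.82) = 0.321 / 1.589 = 0.2020 g VSS/g bCOD.
ΔS = 398 − 6.60 = 391.4 mg/L, so the substrate removal rate is 10.6 × 391.4/1000 = 4.149 kg bCOD/d.
P_X = Y_obs·Q·(S₀ − S) = 0.2020 × 4.149 = 0.8382 kg VSS/d.
R_O = Q·ΔS − 1.42 P_X = 4.149 − 1.190 = 2.959 kg O₂/d.

R_O ≈ 2.96 kg O₂/d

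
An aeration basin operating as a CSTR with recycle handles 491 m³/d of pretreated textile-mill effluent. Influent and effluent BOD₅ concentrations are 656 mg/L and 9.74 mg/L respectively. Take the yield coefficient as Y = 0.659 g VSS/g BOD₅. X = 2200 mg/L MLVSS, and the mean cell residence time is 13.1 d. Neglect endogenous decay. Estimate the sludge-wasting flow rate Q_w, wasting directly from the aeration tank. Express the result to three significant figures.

Q_w ≈ 95.0 m³/d

With k_d = 0 the design equation reduces to V = Y Q (S₀−S) θ_c / X = 0.659 × 491 × (656 − 9.74) × 13.1 / 2200 = 1245 m³.
For wasting at MLVSS concentration, Q_w = V/θ_c = 1245/13.1 = 95.05 m³/d.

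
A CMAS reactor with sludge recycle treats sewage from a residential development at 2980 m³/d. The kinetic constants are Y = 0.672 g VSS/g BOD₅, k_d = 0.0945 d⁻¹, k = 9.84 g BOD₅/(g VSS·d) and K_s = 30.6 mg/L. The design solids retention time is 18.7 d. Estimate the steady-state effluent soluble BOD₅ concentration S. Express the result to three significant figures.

S ≈ 0.700 mg/L

For a completely mixed reactor with recycle the Lawrence–McCarty relation gives S = K_s·(1 + k_d·θ_c) / [θ_c·(Y·k − k_d) − 1] = 30.6 × (1 + 0.0945 × 18.7) / [18.7 × (0.672 × 9.84 − 0.0945) − 1] = 84.67 / 120.9 = 0.7005 mg/L.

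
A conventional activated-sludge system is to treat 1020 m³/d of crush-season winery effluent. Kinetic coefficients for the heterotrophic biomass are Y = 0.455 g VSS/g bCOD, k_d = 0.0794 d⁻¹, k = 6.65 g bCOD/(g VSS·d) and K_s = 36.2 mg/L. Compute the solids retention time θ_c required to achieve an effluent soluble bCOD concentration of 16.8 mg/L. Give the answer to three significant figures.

θ_c ≈ 1.14 d

At the target effluent, Y k S/(K_s+S) = 0.455×6.65×16.8/53.00 = 0.9591 d⁻¹.
1/θ_c = 0.9591 − 0.0794 = 0.8797 d⁻¹, so θ_c = 1.137 d.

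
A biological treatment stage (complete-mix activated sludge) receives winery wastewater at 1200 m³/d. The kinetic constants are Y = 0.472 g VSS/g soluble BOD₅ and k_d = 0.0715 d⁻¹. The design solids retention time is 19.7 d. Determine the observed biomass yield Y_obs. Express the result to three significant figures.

Observed yield with endogenous decay: Y_obs = Y / (1 + k_d·θ_c) = 0.472 / (1 + 0.0715 × 19.7) = 0.472 / 2.409 = 0.1960 g VSS/g soluble BOD₅.

Y_obs ≈ 0.196 g VSS/g soluble BOD₅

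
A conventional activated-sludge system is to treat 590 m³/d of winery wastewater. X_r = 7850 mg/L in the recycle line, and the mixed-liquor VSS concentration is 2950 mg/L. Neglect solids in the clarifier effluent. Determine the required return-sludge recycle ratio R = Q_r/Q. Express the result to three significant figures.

R ≈ 0.602

Solids balance on the clarifier gives (1+R)X = R·X_r, so R = X/(X_r − X) = 2950 / (7850 − 2950) = 0.6020.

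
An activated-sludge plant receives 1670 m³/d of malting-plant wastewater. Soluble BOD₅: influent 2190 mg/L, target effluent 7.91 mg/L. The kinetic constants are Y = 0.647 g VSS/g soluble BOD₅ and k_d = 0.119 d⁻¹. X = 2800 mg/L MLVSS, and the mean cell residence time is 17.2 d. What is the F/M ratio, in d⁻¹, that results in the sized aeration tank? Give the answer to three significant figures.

F/M ≈ 0.275 d⁻¹

Rearranging the biomass balance for a CMAS with decay, V = Y·Q·ΔS·θ_c / [X·(1+k_d θ_c)] = 0.647 × 1670 × (2190 − 7.91) × 17.2 / [2800 × (1 + 0.119 × 17.2)] = 4.06×10^7 / 8531 = 4754 m³.
Food-to-microorganism ratio F/M = Q S₀ / (V X) = 1670 × 2190 / (4754 × 2800) = 0.2748 d⁻¹.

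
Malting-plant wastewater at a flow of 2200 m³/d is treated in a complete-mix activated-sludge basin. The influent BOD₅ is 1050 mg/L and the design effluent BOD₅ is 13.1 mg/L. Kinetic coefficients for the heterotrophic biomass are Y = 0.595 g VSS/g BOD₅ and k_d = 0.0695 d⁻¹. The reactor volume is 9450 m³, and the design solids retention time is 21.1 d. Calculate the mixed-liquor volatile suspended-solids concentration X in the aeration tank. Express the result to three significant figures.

From V·X·(1 + k_d·θ_c) = Y·Q·(S₀ − S)·θ_c: X = 0.595 × 2200 × (1050 − 13.1) × 21.1 / [9450 × (1 + 0.0695 × 21.1)] = 1229 mg/L.

X ≈ 1230 mg/L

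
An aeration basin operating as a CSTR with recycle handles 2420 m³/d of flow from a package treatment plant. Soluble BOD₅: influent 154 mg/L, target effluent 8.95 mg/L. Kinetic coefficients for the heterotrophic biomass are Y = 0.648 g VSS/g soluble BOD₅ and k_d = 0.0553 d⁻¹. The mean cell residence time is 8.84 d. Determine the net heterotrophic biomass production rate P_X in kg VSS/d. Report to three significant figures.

Y_obs = Y / (1 + k_d θ_c) = 0.648 / (1 + 0.0553 × 8.84) = 0.648 / 1.489 = 0.4352.
ΔS = 154 − 8.95 = 145.1 mg/L, so the substrate removal rate is 2420 × 145.1/1000 = 351.0 kg soluble BOD₅/d.
So the net sludge growth is P_X = 0.4352 × 351.0 = 152.8 kg VSS/d.

P_X ≈ 153 kg VSS/d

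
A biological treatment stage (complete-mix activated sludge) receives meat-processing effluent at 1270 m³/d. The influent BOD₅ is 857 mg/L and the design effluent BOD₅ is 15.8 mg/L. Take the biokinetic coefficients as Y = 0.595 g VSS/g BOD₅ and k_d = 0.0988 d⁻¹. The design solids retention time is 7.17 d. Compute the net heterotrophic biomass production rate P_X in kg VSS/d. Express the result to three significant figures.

P_X ≈ 372 kg VSS/d

Observed yield with endogenous decay: Y_obs = Y / (1 + k_d·θ_c) = 0.595 / (1 + 0.0988 × 7.17) = 0.595 / 1.708 = 0.3483 g VSS/g BOD₅.
Substrate removed = Q·(S₀ − S) = 1270 m³/d × (857 − 15.8) g/m³ = 1.07×10^6 g/d = 1068 kg/d.
Biomass produced: P_X = Y_obs·Q·ΔS = 0.3483 × 1068 ≈ 372.1 kg VSS/d.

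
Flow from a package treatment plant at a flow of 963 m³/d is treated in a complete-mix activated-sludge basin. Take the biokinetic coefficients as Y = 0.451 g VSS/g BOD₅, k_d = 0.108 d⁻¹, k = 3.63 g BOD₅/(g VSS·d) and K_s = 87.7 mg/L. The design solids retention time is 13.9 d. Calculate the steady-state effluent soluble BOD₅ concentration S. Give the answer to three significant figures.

S ≈ 10.8 mg/L

From the Monod/SRT balance for a CMAS, S = K_s·(1+k_d θ_c)/[θ_c·(Y k − k_d) − 1] = 87.7 × (1 + 0.108 × 13.9) / [13.9 × (0.451 × 3.63 − 0.108) − 1] = 219.4 / 20.25 = 10.83 mg/L.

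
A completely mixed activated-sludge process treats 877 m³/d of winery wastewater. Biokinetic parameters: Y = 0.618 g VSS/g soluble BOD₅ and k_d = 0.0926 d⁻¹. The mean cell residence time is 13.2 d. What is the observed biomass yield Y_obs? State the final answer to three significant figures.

Y_obs = Y / (1 + k_d θ_c) = 0.618 / (1 + 0.0926 × 13.2) = 0.618 / 2.222 = 0.2781.

Y_obs ≈ 0.278 g VSS/g soluble BOD₅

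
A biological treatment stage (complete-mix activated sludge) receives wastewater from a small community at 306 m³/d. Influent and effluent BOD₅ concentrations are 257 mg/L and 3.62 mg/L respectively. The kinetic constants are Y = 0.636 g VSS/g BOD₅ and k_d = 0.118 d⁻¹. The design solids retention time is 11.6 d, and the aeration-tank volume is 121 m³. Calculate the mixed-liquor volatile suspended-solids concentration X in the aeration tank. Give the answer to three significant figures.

X ≈ 2000 mg/L

Solving the biomass balance for X: X = Y Q (S₀−S) θ_c / [V (1+k_d θ_c)] = 0.636 × 306 × (257 − 3.62) × 11.6 / [121 × (1 + 0.118 × 11.6)] = 1996 mg/L.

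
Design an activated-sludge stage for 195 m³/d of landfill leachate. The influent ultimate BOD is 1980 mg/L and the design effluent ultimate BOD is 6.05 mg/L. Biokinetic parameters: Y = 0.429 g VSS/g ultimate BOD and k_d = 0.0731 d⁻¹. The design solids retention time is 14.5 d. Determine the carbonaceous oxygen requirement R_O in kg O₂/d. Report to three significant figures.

Correct the yield for decay: Y_obs = Y/(1 + k_d θ_c) = 0.429 / (1 + 0.0731 × 14.5) = 0.429 / 2.060 = 0.2083.
Q·(S₀ − S) = 195 × (1980 − 6.05) × 10⁻³ = 384.9 kg/d removed.
Biomass synthesised: P_X = Y_obs × 384.9 = 80.16 kg VSS/d.
R_O = Q·(S₀ − S) − 1.42·P_X = 384.9 − 1.42 × 80.16 = 271.1 kg O₂/d.

R_O ≈ 271 kg O₂/d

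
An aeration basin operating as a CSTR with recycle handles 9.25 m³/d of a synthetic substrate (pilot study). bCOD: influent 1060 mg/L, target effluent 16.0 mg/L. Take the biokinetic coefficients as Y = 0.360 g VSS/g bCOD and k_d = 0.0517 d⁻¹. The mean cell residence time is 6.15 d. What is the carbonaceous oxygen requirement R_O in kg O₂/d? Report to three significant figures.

Correct the yield for decay: Y_obs = Y/(1 + k_d θ_c) = 0.360 / (1 + 0.0517 × 6.15) = 0.360 / 1.318 = 0.2732.
Substrate removed = Q·(S₀ − S) = 9.25 m³/d × (1060 − 16.0) g/m³ = 9.66×10^3 g/d = 9.657 kg/d.
P_X = Y_obs·Q·(S₀ − S) = 0.2732 × 9.657 = 2.638 kg VSS/d.
R_O = Q·ΔS − 1.42 P_X = 9.657 − 3.746 = 5.911 kg O₂/d.

R_O ≈ 5.91 kg O₂/d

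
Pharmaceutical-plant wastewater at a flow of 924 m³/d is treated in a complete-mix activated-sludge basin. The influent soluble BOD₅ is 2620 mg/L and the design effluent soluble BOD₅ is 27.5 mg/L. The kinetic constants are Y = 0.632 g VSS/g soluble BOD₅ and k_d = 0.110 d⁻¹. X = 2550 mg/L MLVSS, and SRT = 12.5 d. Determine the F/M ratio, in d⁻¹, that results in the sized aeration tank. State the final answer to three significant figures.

F/M ≈ 0.304 d⁻¹

Rearranging the biomass balance for a CMAS with decay, V = Y·Q·ΔS·θ_c / [X·(1+k_d θ_c)] = 0.632 × 924 × (2620 − 27.5) × 12.5 / [2550 × (1 + 0.110 × 12.5)] = 1.89×10^7 / 6056 = 3125 m³.
F/M = applied load / biomass = Q·S₀/(V·X) = 924 × 2620 / (3125 × 2550) = 0.3038 d⁻¹.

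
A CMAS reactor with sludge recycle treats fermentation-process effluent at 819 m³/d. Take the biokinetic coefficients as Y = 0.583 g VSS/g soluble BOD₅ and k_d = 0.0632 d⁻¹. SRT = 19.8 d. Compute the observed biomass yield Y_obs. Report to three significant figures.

Y_obs ≈ 0.259 g VSS/g soluble BOD₅

Observed yield with endogenous decay: Y_obs = Y / (1 + k_d·θ_c) = 0.583 / (1 + 0.0632 × 19.8) = 0.583 / 2.251 = 0.2590 g VSS/g soluble BOD₅.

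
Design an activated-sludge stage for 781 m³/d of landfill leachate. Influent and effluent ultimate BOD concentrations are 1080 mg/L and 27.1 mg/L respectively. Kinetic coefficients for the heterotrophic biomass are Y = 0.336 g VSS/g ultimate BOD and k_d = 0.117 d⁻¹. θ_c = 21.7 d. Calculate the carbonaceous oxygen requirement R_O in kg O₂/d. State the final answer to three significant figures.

Y_obs = Y / (1 + k_d θ_c) = 0.336 / (1 + 0.117 × 21.7) = 0.336 / 3.539 = 0.09494.
ΔS = 1080 − 27.1 = 1053 mg/L, so the substrate removal rate is 781 × 1053/1000 = 822.3 kg ultimate BOD/d.
Biomass synthesised: P_X = Y_obs × 822.3 = 78.07 kg VSS/d.
R_O = Q·(S₀ − S) − 1.42·P_X = 822.3 − 1.42 × 78.07 = 711.4 kg O₂/d.

R_O ≈ 711 kg O₂/d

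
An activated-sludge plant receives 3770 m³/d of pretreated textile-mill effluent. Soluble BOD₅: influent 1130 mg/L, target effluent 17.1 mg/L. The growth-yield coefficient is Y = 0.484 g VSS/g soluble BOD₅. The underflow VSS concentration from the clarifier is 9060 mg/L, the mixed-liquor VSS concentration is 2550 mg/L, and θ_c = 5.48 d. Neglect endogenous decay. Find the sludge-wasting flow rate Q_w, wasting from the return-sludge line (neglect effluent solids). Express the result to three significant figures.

Biomass mass balance (decay neglected): V·X = Y·Q·(S₀ − S)·θ_c, so V = 0.484 × 3770 × (1130 − 17.1) × 5.48 / 2550 = 4364 m³.
θ_c = V·X/(Q_w·X_r) when wasting from the recycle, so Q_w = V·X/(θ_c·X_r) = 4364 × 2550 / (5.48 × 9060) = 224.1 m³/d.

Q_w ≈ 224 m³/d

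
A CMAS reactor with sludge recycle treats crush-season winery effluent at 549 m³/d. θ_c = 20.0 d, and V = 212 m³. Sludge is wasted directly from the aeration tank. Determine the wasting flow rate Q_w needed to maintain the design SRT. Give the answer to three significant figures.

Q_w ≈ 10.6 m³/d

With mixed-liquor wasting, θ_c = V/Q_w, so Q_w = V/θ_c = 212.0/20.0 = 10.60 m³/d.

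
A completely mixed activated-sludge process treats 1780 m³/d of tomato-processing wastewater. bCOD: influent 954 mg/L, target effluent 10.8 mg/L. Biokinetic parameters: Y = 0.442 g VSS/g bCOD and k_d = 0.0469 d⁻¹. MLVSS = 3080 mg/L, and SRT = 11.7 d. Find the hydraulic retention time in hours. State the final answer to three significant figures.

τ ≈ 24.5 h

From the SRT design equation V = Y Q (S₀−S) θ_c / [X (1 + k_d θ_c)] = 0.442 × 1780 × (954 − 10.8) × 11.7 / [3080 × (1 + 0.0469 × 11.7)] = 8.68×10^6 / 4770 = 1820 m³.
HRT = V/Q = 1820 m³ / 1780 m³·d⁻¹ = 1.023 d × 24 = 24.54 h.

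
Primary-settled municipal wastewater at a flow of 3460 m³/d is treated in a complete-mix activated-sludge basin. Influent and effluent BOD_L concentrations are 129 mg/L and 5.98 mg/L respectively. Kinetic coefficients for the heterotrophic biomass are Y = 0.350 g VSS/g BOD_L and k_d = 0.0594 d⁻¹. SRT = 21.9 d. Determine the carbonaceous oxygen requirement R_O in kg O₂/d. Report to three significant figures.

Observed yield with endogenous decay: Y_obs = Y / (1 + k_d·θ_c) = 0.350 / (1 + 0.0594 × 21.9) = 0.350 / 2.301 = 0.1521 g VSS/g BOD_L.
Mass of BOD_L removed per day: Q(S₀ − S) = 3460 × 123.0 g/m³ = 425.6 kg/d.
P_X = Y_obs·Q·(S₀ − S) = 0.1521 × 425.6 = 64.75 kg VSS/d.
R_O = Q·(S₀ − S) − 1.42·P_X = 425.6 − 1.42 × 64.75 = 333.7 kg O₂/d.

R_O ≈ 334 kg O₂/d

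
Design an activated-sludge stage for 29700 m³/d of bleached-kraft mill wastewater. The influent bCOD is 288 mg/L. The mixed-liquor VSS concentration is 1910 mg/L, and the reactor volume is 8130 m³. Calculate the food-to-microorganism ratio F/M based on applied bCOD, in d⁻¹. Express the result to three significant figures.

F/M = applied load / biomass = Q·S₀/(V·X) = 29700 × 288 / (8130 × 1910) = 0.5508 d⁻¹.

F/M ≈ 0.551 d⁻¹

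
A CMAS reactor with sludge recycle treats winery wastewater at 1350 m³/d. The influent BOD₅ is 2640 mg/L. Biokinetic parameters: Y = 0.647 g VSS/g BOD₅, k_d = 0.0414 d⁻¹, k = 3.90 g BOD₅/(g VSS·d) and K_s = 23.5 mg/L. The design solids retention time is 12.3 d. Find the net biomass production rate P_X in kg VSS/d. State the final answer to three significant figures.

P_X ≈ 1530 kg VSS/d

For a completely mixed reactor with recycle the Lawrence–McCarty relation gives S = K_s·(1 + k_d·θ_c) / [θ_c·(Y·k − k_d) − 1] = 23.5 × (1 + 0.0414 × 12.3) / [12.3 × (0.647 × 3.90 − 0.0414) − 1] = 35.47 / 29.53 = 1.201 mg/L.
Observed yield with endogenous decay: Y_obs = Y / (1 + k_d·θ_c) = 0.647 / (1 + 0.0414 × 12.3) = 0.647 / 1.509 = 0.4287 g VSS/g BOD₅.
Substrate removed = Q·(S₀ − S) = 1350 m³/d × (2640 − 1.20) g/m³ = 3.56×10^6 g/d = 3562 kg/d.
So the net sludge growth is P_X = 0.4287 × 3562 = 1527 kg VSS/d.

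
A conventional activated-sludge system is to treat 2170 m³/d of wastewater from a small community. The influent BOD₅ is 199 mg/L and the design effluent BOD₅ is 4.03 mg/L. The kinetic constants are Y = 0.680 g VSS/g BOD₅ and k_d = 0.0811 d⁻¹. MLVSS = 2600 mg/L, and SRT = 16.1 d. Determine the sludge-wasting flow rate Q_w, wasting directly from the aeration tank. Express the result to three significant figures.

Steady-state biomass mass balance: V·X·(1 + k_d·θ_c) = Y·Q·(S₀ − S)·θ_c, so V = 0.680 × 2170 × (199 − 4.03) × 16.1 / [2600 × (1 + 0.0811 × 16.1)] = 4.63×10^6 / 5995 = 772.7 m³.
For wasting at MLVSS concentration, Q_w = V/θ_c = 772.7/16.1 = 47.99 m³/d.

Q_w ≈ 48.0 m³/d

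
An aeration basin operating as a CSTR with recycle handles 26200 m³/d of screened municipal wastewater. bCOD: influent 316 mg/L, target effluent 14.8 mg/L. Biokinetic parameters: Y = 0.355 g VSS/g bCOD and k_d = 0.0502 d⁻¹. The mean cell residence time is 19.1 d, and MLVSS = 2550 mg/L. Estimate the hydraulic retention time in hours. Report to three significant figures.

Steady-state biomass mass balance: V·X·(1 + k_d·θ_c) = Y·Q·(S₀ − S)·θ_c, so V = 0.355 × 26200 × (316 − 14.8) × 19.1 / [2550 × (1 + 0.0502 × 19.1)] = 5.35×10^7 / 4995 = 10712 m³.
Hydraulic retention time τ = V/Q = 10712 / 26200 = 0.4089 d = 9.813 h.

τ ≈ 9.81 h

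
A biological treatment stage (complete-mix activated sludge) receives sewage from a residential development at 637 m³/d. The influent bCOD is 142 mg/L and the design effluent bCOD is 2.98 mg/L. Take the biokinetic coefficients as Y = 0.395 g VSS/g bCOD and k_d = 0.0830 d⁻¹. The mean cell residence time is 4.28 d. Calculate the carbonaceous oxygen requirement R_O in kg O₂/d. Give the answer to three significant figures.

Y_obs = Y / (1 + k_d θ_c) = 0.395 / (1 + 0.0830 × 4.28) = 0.395 / 1.355 = 0.2915.
Substrate removed = Q·(S₀ − S) = 637 m³/d × (142 − 2.98) g/m³ = 8.86×10^4 g/d = 88.56 kg/d.
Biomass synthesised: P_X = Y_obs × 88.56 = 25.81 kg VSS/d.
Carbonaceous O₂ demand = substrate oxidised − cell-mass equivalent = 88.56 − 1.42 × 25.81 = 51.90 kg O₂/d.

R_O ≈ 51.9 kg O₂/d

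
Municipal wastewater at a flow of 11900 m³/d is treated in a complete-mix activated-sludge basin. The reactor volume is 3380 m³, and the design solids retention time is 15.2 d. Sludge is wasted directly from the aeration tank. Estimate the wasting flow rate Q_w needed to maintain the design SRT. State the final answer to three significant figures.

Q_w ≈ 222 m³/d

With mixed-liquor wasting, θ_c = V/Q_w, so Q_w = V/θ_c = 3380/15.2 = 222.4 m³/d.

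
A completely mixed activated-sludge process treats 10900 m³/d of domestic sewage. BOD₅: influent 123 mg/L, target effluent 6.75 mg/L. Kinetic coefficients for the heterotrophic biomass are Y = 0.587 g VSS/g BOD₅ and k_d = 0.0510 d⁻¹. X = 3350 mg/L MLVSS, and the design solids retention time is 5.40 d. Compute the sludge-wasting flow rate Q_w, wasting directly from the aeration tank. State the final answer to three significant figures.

From the SRT design equation V = Y Q (S₀−S) θ_c / [X (1 + k_d θ_c)] = 0.587 × 10900 × (123 − 6.75) × 5.40 / [3350 × (1 + 0.0510 × 5.40)] = 4.02×10^6 / 4273 = 940.1 m³.
With mixed-liquor wasting, θ_c = V/Q_w, so Q_w = V/θ_c = 940.1/5.40 = 174.1 m³/d.

Q_w ≈ 174 m³/d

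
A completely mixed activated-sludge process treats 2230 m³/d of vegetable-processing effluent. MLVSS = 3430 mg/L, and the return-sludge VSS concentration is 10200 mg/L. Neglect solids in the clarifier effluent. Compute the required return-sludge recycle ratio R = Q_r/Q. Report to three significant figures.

Solids balance on the clarifier gives (1+R)X = R·X_r, so R = X/(X_r − X) = 3430 / (10200 − 3430) = 0.5066.

R ≈ 0.507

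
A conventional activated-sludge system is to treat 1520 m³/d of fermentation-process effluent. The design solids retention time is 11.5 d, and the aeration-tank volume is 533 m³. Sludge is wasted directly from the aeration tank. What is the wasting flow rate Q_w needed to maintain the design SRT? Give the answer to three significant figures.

Q_w ≈ 46.3 m³/d

Wasting from the aeration tank: Q_w = V / θ_c = 533.0 / 11.5 = 46.35 m³/d.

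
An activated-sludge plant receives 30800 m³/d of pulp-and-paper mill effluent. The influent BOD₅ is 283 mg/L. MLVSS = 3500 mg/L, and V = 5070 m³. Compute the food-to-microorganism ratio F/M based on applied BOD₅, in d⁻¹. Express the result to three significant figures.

F/M ≈ 0.491 d⁻¹

F/M = applied load / biomass = Q·S₀/(V·X) = 30800 × 283 / (5070 × 3500) = 0.4912 d⁻¹.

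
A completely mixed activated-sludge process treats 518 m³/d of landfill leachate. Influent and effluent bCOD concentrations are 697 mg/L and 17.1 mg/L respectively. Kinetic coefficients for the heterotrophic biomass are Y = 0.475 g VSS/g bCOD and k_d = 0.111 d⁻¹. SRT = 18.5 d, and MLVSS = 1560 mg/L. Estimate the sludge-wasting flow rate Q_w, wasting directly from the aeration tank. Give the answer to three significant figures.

Steady-state biomass mass balance: V·X·(1 + k_d·θ_c) = Y·Q·(S₀ − S)·θ_c, so V = 0.475 × 518 × (697 − 17.1) × 18.5 / [1560 × (1 + 0.111 × 18.5)] = 3.09×10^6 / 4763 = 649.7 m³.
Wasting from the aeration tank: Q_w = V / θ_c = 649.7 / 18.5 = 35.12 m³/d.

Q_w ≈ 35.1 m³/d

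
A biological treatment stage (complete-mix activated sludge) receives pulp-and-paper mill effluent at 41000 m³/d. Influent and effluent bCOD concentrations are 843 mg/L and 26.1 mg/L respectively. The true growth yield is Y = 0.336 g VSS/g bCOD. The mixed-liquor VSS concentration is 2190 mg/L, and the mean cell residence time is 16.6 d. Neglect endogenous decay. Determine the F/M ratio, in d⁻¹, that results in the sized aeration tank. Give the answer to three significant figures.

F/M ≈ 0.185 d⁻¹

With k_d = 0 the design equation reduces to V = Y Q (S₀−S) θ_c / X = 0.336 × 41000 × (843 − 26.1) × 16.6 / 2190 = 85301 m³.
Food-to-microorganism ratio F/M = Q S₀ / (V X) = 41000 × 843 / (85301 × 2190) = 0.1850 d⁻¹.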